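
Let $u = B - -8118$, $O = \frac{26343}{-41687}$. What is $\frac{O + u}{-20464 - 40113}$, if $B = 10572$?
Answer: $- \frac{779103687}{2525273399} \approx -0.30852$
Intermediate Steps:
$O = - \frac{26343}{41687}$ ($O = 26343 \left(- \frac{1}{41687}\right) = - \frac{26343}{41687} \approx -0.63192$)
$u = 18690$ ($u = 10572 - -8118 = 10572 + 8118 = 18690$)
$\frac{O + u}{-20464 - 40113} = \frac{- \frac{26343}{41687} + 18690}{-20464 - 40113} = \frac{779103687}{41687 \left(-60577\right)} = \frac{779103687}{41687} \left(- \frac{1}{60577}\right) = - \frac{779103687}{2525273399}$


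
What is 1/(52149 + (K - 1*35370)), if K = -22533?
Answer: -1/5754 ≈ -0.00017379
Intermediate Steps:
1/(52149 + (K - 1*35370)) = 1/(52149 + (-22533 - 1*35370)) = 1/(52149 + (-22533 - 35370)) = 1/(52149 - 57903) = 1/(-5754) = -1/5754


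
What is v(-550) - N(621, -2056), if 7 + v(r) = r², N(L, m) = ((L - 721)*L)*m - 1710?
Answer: -127373397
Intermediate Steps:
N(L, m) = -1710 + L*m*(-721 + L) (N(L, m) = ((-721 + L)*L)*m - 1710 = (L*(-721 + L))*m - 1710 = L*m*(-721 + L) - 1710 = -1710 + L*m*(-721 + L))
v(r) = -7 + r²
v(-550) - N(621, -2056) = (-7 + (-550)²) - (-1710 - 2056*621² - 721*621*(-2056)) = (-7 + 302500) - (-1710 - 2056*385641 + 920555496) = 302493 - (-1710 - 792877896 + 920555496) = 302493 - 1*127675890 = 302493 - 127675890 = -127373397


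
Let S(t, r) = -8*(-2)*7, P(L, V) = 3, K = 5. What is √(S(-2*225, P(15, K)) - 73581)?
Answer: I*√73469 ≈ 271.05*I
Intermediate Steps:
S(t, r) = 112 (S(t, r) = 16*7 = 112)
√(S(-2*225, P(15, K)) - 73581) = √(112 - 73581) = √(-73469) = I*√73469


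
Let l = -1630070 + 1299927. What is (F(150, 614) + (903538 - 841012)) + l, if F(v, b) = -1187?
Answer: -268804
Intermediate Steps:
l = -330143
(F(150, 614) + (903538 - 841012)) + l = (-1187 + (903538 - 841012)) - 330143 = (-1187 + 62526) - 330143 = 61339 - 330143 = -268804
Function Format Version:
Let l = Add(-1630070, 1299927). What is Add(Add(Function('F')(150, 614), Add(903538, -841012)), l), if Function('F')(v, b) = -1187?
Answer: -268804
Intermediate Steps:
l = -330143
Add(Add(Function('F')(150, 614), Add(903538, -841012)), l) = Add(Add(-1187, Add(903538, -841012)), -330143) = Add(Add(-1187, 62526), -330143) = Add(61339, -330143) = -268804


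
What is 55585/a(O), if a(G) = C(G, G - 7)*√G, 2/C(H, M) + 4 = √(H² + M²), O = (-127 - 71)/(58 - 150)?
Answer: 55585*√506*(-184 + √59530)/3036 ≈ 24705.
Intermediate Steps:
O = 99/46 (O = -198/(-92) = -198*(-1/92) = 99/46 ≈ 2.1522)
C(H, M) = 2/(-4 + √(H² + M²))
a(G) = 2*√G/(-4 + √(G² + (-7 + G)²)) (a(G) = (2/(-4 + √(G² + (G - 7)²)))*√G = (2/(-4 + √(G² + (-7 + G)²)))*√G = 2*√G/(-4 + √(G² + (-7 + G)²)))
55585/a(O) = 55585/((2*√(99/46)/(-4 + √((99/46)² + (-7 + 99/46)²)))) = 55585/((2*(3*√506/46)/(-4 + √(9801/2116 + (-223/46)²)))) = 55585/((2*(3*√506/46)/(-4 + √(9801/2116 + 49729/2116)))) = 55585/((2*(3*√506/46)/(-4 + √(29765/1058)))) = 55585/((2*(3*√506/46)/(-4 + √59530/46))) = 55585/((3*√506/(23*(-4 + √59530/46)))) = 55585*(√506*(-4 + √59530/46)/66) = 55585*√506*(-4 + √59530/46)/66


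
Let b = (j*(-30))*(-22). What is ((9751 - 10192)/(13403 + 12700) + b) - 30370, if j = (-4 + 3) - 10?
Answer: -46774111/1243 ≈ -37630.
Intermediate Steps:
j = -11 (j = -1 - 10 = -11)
b = -7260 (b = -11*(-30)*(-22) = 330*(-22) = -7260)
((9751 - 10192)/(13403 + 12700) + b) - 30370 = ((9751 - 10192)/(13403 + 12700) - 7260) - 30370 = (-441/26103 - 7260) - 30370 = (-441*1/26103 - 7260) - 30370 = (-21/1243 - 7260) - 30370 = -9024201/1243 - 30370 = -46774111/1243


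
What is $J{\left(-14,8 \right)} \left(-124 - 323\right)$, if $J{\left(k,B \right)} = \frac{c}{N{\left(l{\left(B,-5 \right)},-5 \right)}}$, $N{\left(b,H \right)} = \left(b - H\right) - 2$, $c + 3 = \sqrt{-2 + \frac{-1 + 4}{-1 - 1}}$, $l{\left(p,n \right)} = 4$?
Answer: $\frac{1341}{7} - \frac{447 i \sqrt{14}}{14} \approx 191.57 - 119.47 i$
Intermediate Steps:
$c = -3 + \frac{i \sqrt{14}}{2}$ ($c = -3 + \sqrt{-2 + \frac{-1 + 4}{-1 - 1}} = -3 + \sqrt{-2 + \frac{3}{-2}} = -3 + \sqrt{-2 + 3 \left(- \frac{1}{2}\right)} = -3 + \sqrt{-2 - \frac{3}{2}} = -3 + \sqrt{- \frac{7}{2}} = -3 + \frac{i \sqrt{14}}{2} \approx -3.0 + 1.8708 i$)
$N{\left(b,H \right)} = -2 + b - H$ ($N{\left(b,H \right)} = \left(b - H\right) - 2 = -2 + b - H$)
$J{\left(k,B \right)} = - \frac{3}{7} + \frac{i \sqrt{14}}{14}$ ($J{\left(k,B \right)} = \frac{-3 + \frac{i \sqrt{14}}{2}}{-2 + 4 - -5} = \frac{-3 + \frac{i \sqrt{14}}{2}}{-2 + 4 + 5} = \frac{-3 + \frac{i \sqrt{14}}{2}}{7} = \left(-3 + \frac{i \sqrt{14}}{2}\right) \frac{1}{7} = - \frac{3}{7} + \frac{i \sqrt{14}}{14}$)
$J{\left(-14,8 \right)} \left(-124 - 323\right) = \left(- \frac{3}{7} + \frac{i \sqrt{14}}{14}\right) \left(-124 - 323\right) = \left(- \frac{3}{7} + \frac{i \sqrt{14}}{14}\right) \left(-447\right) = \frac{1341}{7} - \frac{447 i \sqrt{14}}{14}$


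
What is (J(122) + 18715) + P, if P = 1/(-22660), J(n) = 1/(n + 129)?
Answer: 106444579309/5687660 ≈ 18715.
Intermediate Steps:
J(n) = 1/(129 + n)
P = -1/22660 ≈ -4.4131e-5
(J(122) + 18715) + P = (1/(129 + 122) + 18715) - 1/22660 = (1/251 + 18715) - 1/22660 = 4697466/251 - 1/22660 = 106444579309/5687660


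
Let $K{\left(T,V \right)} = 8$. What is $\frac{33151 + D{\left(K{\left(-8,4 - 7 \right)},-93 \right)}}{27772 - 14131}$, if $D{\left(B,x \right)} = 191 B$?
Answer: $\frac{34679}{13641} \approx 2.5423$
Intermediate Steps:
$\frac{33151 + D{\left(K{\left(-8,4 - 7 \right)},-93 \right)}}{27772 - 14131} = \frac{33151 + 191 \cdot 8}{27772 - 14131} = \frac{33151 + 1528}{13641} = 34679 \cdot \frac{1}{13641} = \frac{34679}{13641}$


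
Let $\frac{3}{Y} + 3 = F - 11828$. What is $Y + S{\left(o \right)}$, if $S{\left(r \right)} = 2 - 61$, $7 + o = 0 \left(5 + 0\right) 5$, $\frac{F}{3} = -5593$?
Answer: $- \frac{1687993}{28610} \approx -59.0$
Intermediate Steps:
$F = -16779$ ($F = 3 \left(-5593\right) = -16779$)
$o = -7$ ($o = -7 + 0 \left(5 + 0\right) 5 = -7 + 0 \cdot 5 \cdot 5 = -7 + 0 \cdot 5 = -7 + 0 = -7$)
$S{\left(r \right)} = -59$
$Y = - \frac{3}{28610}$ ($Y = \frac{3}{-3 - 28607} = \frac{3}{-28610} = 3 \left(- \frac{1}{28610}\right) = - \frac{3}{28610} \approx -0.00010486$)
$Y + S{\left(o \right)} = - \frac{3}{28610} - 59 = - \frac{1687993}{28610}$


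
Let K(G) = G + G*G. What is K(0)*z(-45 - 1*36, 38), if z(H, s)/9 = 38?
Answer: 0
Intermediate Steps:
z(H, s) = 342 (z(H, s) = 9*38 = 342)
K(G) = G + G²
K(0)*z(-45 - 1*36, 38) = (0*(1 + 0))*342 = (0*1)*342 = 0*342 = 0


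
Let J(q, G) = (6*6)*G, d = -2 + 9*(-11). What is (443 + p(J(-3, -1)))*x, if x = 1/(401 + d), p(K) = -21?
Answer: 211/150 ≈ 1.4067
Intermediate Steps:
d = -101 (d = -2 - 99 = -101)
J(q, G) = 36*G
x = 1/300 (x = 1/(401 - 101) = 1/300 ≈ 0.0033333)
(443 + p(J(-3, -1)))*x = (443 - 21)*(1/300) = 422*(1/300) = 211/150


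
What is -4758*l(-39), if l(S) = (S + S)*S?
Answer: -14473836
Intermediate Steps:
l(S) = 2*S² (l(S) = (2*S)*S = 2*S²)
-4758*l(-39) = -9516*(-39)² = -9516*1521 = -4758*3042 = -14473836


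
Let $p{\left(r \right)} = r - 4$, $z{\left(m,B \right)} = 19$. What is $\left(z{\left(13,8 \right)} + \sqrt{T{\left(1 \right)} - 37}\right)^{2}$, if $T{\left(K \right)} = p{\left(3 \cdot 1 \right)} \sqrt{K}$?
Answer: $\left(19 + i \sqrt{38}\right)^{2} \approx 323.0 + 234.25 i$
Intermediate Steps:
$p{\left(r \right)} = -4 + r$
$T{\left(K \right)} = - \sqrt{K}$ ($T{\left(K \right)} = \left(-4 + 3 \cdot 1\right) \sqrt{K} = \left(-4 + 3\right) \sqrt{K} = - \sqrt{K}$)
$\left(z{\left(13,8 \right)} + \sqrt{T{\left(1 \right)} - 37}\right)^{2} = \left(19 + \sqrt{- \sqrt{1} - 37}\right)^{2} = \left(19 + \sqrt{\left(-1\right) 1 - 37}\right)^{2} = \left(19 + \sqrt{-1 - 37}\right)^{2} = \left(19 + \sqrt{-38}\right)^{2} = \left(19 + i \sqrt{38}\right)^{2}$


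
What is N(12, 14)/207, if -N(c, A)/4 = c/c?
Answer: -4/207 ≈ -0.019324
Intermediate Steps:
N(c, A) = -4 (N(c, A) = -4*c/c = -4*1 = -4)
N(12, 14)/207 = -4/207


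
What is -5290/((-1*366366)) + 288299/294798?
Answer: 850654229/857174318 ≈ 0.99239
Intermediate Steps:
-5290/((-1*366366)) + 288299/294798 = -5290/(-366366) + 288299*(1/294798) = -5290*(-1/366366) + 288299/294798 = 2645/183183 + 288299/294798 = 850654229/857174318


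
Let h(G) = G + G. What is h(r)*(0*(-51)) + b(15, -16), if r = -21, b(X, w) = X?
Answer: 15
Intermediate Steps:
h(G) = 2*G
h(r)*(0*(-51)) + b(15, -16) = (2*(-21))*(0*(-51)) + 15 = -42*0 + 15 = 0 + 15 = 15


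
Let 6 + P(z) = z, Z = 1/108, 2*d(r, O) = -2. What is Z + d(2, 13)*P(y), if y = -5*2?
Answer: 1729/108 ≈ 16.009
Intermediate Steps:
d(r, O) = -1 (d(r, O) = (½)*(-2) = -1)
y = -10
Z = 1/108 ≈ 0.0092593
P(z) = -6 + z
Z + d(2, 13)*P(y) = 1/108 - (-6 - 10) = 1/108 - 1*(-16) = 1/108 + 16 = 1729/108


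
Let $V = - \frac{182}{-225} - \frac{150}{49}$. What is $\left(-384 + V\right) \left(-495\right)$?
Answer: $\frac{46842752}{245} \approx 1.912 \cdot 10^{5}$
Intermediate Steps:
$V = - \frac{24832}{11025}$ ($V = \left(-182\right) \left(- \frac{1}{225}\right) - \frac{150}{49} = \frac{182}{225} - \frac{150}{49} = - \frac{24832}{11025} \approx -2.2523$)
$\left(-384 + V\right) \left(-495\right) = \left(-384 - \frac{24832}{11025}\right) \left(-495\right) = \left(- \frac{4258432}{11025}\right) \left(-495\right) = \frac{46842752}{245}$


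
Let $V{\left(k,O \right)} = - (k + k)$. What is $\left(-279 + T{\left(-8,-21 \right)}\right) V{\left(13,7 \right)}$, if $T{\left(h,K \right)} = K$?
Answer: $7800$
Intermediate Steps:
$V{\left(k,O \right)} = - 2 k$
$\left(-279 + T{\left(-8,-21 \right)}\right) V{\left(13,7 \right)} = \left(-279 - 21\right) \left(\left(-2\right) 13\right) = \left(-300\right) \left(-26\right) = 7800$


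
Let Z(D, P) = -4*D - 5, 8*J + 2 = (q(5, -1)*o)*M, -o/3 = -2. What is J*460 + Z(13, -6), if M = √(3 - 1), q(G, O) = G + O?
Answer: -172 + 1380*√2 ≈ 1779.6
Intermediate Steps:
o = 6 (o = -3*(-2) = 6)
M = √2 ≈ 1.4142
J = -¼ + 3*√2 (J = -¼ + (((5 - 1)*6)*√2)/8 = -¼ + ((4*6)*√2)/8 = -¼ + (24*√2)/8 = -¼ + 3*√2 ≈ 3.9926)
Z(D, P) = -5 - 4*D
J*460 + Z(13, -6) = (-¼ + 3*√2)*460 + (-5 - 4*13) = (-115 + 1380*√2) + (-5 - 52) = (-115 + 1380*√2) - 57 = -172 + 1380*√2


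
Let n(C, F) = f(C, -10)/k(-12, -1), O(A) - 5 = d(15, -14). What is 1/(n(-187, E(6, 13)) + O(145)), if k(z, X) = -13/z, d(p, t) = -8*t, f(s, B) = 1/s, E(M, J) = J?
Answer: 2431/284415 ≈ 0.0085474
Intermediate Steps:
O(A) = 117 (O(A) = 5 - 8*(-14) = 5 + 112 = 117)
n(C, F) = 12/(13*C) (n(C, F) = 1/(C*((-13/(-12)))) = 1/(C*((-13*(-1/12)))) = 1/(C*(13/12)) = (12/13)/C = 12/(13*C))
1/(n(-187, E(6, 13)) + O(145)) = 1/((12/13)/(-187) + 117) = 1/((12/13)*(-1/187) + 117) = 1/(-12/2431 + 117) = 1/(284415/2431) = 2431/284415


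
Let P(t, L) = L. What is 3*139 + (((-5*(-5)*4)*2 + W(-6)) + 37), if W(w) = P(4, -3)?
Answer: 651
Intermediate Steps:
W(w) = -3
3*139 + (((-5*(-5)*4)*2 + W(-6)) + 37) = 3*139 + (((-5*(-5)*4)*2 - 3) + 37) = 417 + (((25*4)*2 - 3) + 37) = 417 + ((100*2 - 3) + 37) = 417 + ((200 - 3) + 37) = 417 + (197 + 37) = 417 + 234 = 651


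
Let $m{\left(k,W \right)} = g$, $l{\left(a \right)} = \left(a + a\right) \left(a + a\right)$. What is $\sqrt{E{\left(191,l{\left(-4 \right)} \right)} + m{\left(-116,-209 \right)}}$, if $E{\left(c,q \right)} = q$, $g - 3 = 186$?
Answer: $\sqrt{253} \approx 15.906$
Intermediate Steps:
$g = 189$ ($g = 3 + 186 = 189$)
$l{\left(a \right)} = 4 a^{2}$ ($l{\left(a \right)} = 2 a 2 a = 4 a^{2}$)
$m{\left(k,W \right)} = 189$
$\sqrt{E{\left(191,l{\left(-4 \right)} \right)} + m{\left(-116,-209 \right)}} = \sqrt{4 \left(-4\right)^{2} + 189} = \sqrt{4 \cdot 16 + 189} = \sqrt{64 + 189} = \sqrt{253}$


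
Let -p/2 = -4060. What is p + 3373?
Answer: 11493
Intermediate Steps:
p = 8120 (p = -2*(-4060) = 8120)
p + 3373 = 8120 + 3373 = 11493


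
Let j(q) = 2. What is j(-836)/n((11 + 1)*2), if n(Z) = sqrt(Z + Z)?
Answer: sqrt(3)/6 ≈ 0.28868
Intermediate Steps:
n(Z) = sqrt(2)*sqrt(Z) (n(Z) = sqrt(2*Z) = sqrt(2)*sqrt(Z))
j(-836)/n((11 + 1)*2) = 2/((sqrt(2)*sqrt((11 + 1)*2))) = 2/((sqrt(2)*sqrt(12*2))) = 2/((sqrt(2)*sqrt(24))) = 2/((sqrt(2)*(2*sqrt(6)))) = 2/((4*sqrt(3))) = 2*(sqrt(3)/12) = sqrt(3)/6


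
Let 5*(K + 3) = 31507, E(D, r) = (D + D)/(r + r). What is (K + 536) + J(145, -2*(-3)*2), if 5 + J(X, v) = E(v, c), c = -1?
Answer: 34087/5 ≈ 6817.4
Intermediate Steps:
E(D, r) = D/r (E(D, r) = (2*D)/((2*r)) = (2*D)*(1/(2*r)) = D/r)
J(X, v) = -5 - v (J(X, v) = -5 + v/(-1) = -5 + v*(-1) = -5 - v)
K = 31492/5 (K = -3 + (1/5)*31507 = -3 + 31507/5 = 31492/5 ≈ 6298.4)
(K + 536) + J(145, -2*(-3)*2) = (31492/5 + 536) + (-5 - (-2*(-3))*2) = 34172/5 + (-5 - 6*2) = 34172/5 + (-5 - 1*12) = 34172/5 + (-5 - 12) = 34172/5 - 17 = 34087/5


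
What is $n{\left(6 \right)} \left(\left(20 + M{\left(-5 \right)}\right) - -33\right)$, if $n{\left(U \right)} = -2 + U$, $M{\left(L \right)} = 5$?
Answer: $232$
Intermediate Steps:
$n{\left(6 \right)} \left(\left(20 + M{\left(-5 \right)}\right) - -33\right) = \left(-2 + 6\right) \left(\left(20 + 5\right) - -33\right) = 4 \left(25 + 33\right) = 4 \cdot 58 = 232$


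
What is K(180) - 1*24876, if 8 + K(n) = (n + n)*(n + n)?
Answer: 104716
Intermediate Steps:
K(n) = -8 + 4*n² (K(n) = -8 + (n + n)*(n + n) = -8 + (2*n)*(2*n) = -8 + 4*n²)
K(180) - 1*24876 = (-8 + 4*180²) - 1*24876 = (-8 + 4*32400) - 24876 = (-8 + 129600) - 24876 = 129592 - 24876 = 104716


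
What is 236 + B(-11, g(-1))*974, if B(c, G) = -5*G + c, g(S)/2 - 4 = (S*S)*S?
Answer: -39698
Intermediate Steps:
g(S) = 8 + 2*S³ (g(S) = 8 + 2*((S*S)*S) = 8 + 2*(S²*S) = 8 + 2*S³)
B(c, G) = c - 5*G
236 + B(-11, g(-1))*974 = 236 + (-11 - 5*(8 + 2*(-1)³))*974 = 236 + (-11 - 5*(8 + 2*(-1)))*974 = 236 + (-11 - 5*(8 - 2))*974 = 236 + (-11 - 5*6)*974 = 236 + (-11 - 30)*974 = 236 - 41*974 = 236 - 39934 = -39698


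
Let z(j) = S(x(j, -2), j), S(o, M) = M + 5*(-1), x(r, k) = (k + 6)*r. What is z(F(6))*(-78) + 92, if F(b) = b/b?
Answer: 404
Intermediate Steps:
F(b) = 1
x(r, k) = r*(6 + k) (x(r, k) = (6 + k)*r = r*(6 + k))
S(o, M) = -5 + M (S(o, M) = M - 5 = -5 + M)
z(j) = -5 + j
z(F(6))*(-78) + 92 = (-5 + 1)*(-78) + 92 = -4*(-78) + 92 = 312 + 92 = 404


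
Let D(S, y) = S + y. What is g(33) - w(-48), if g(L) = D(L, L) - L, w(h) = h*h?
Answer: -2271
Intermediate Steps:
w(h) = h**2
g(L) = L (g(L) = (L + L) - L = 2*L - L = L)
g(33) - w(-48) = 33 - 1*(-48)**2 = 33 - 1*2304 = 33 - 2304 = -2271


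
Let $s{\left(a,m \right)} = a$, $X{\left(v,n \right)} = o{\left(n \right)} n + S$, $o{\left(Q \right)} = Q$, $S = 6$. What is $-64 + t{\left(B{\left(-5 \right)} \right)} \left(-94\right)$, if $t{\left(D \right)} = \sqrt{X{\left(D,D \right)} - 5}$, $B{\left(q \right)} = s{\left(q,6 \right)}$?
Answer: $-64 - 94 \sqrt{26} \approx -543.31$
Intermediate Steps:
$X{\left(v,n \right)} = 6 + n^{2}$ ($X{\left(v,n \right)} = n n + 6 = n^{2} + 6 = 6 + n^{2}$)
$B{\left(q \right)} = q$
$t{\left(D \right)} = \sqrt{1 + D^{2}}$ ($t{\left(D \right)} = \sqrt{\left(6 + D^{2}\right) - 5} = \sqrt{1 + D^{2}}$)
$-64 + t{\left(B{\left(-5 \right)} \right)} \left(-94\right) = -64 + \sqrt{1 + \left(-5\right)^{2}} \left(-94\right) = -64 + \sqrt{1 + 25} \left(-94\right) = -64 + \sqrt{26} \left(-94\right) = -64 - 94 \sqrt{26}$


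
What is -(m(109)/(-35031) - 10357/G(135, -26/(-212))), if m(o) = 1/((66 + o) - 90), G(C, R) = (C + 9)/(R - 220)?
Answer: -79863677359789/5050068960 ≈ -15814.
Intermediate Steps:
G(C, R) = (9 + C)/(-220 + R)
m(o) = 1/(-24 + o)
-(m(109)/(-35031) - 10357/G(135, -26/(-212))) = -(1/((-24 + 109)*(-35031)) - 10357*(-220 - 26/(-212))/(9 + 135)) = -(-1/35031/85 - 10357/(144/(-220 - 26*(-1/212)))) = -((1/85)*(-1/35031) - 10357/(144/(-220 + 13/106))) = -(-1/2977635 - 10357/(144/(-23307/106))) = -(-1/2977635 - 10357/((-106/23307*144))) = -(-1/2977635 - 10357/(-5088/7769)) = -(-1/2977635 - 10357*(-7769/5088)) = -(-1/2977635 + 80463533/5088) = -1*79863677359789/5050068960 = -79863677359789/5050068960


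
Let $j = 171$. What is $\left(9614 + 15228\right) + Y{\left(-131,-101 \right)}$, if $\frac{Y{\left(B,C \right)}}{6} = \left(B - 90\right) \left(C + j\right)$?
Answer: $-67978$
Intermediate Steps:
$Y{\left(B,C \right)} = 6 \left(-90 + B\right) \left(171 + C\right)$ ($Y{\left(B,C \right)} = 6 \left(B - 90\right) \left(C + 171\right) = 6 \left(-90 + B\right) \left(171 + C\right)$)
$\left(9614 + 15228\right) + Y{\left(-131,-101 \right)} = \left(9614 + 15228\right) + \left(-92340 - -54540 + 1026 \left(-131\right) + 6 \left(-131\right) \left(-101\right)\right) = 24842 + \left(-92340 + 54540 - 134406 + 79386\right) = 24842 - 92820 = -67978$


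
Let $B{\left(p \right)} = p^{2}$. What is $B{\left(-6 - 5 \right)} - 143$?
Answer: $-22$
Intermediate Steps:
$B{\left(-6 - 5 \right)} - 143 = \left(-6 - 5\right)^{2} - 143 = \left(-11\right)^{2} - 143 = 121 - 143 = -22$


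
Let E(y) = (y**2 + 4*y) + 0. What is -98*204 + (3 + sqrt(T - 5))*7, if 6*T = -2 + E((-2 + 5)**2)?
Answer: -19971 + 7*sqrt(510)/6 ≈ -19945.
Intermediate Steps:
E(y) = y**2 + 4*y
T = 115/6 (T = (-2 + (-2 + 5)**2*(4 + (-2 + 5)**2))/6 = (-2 + 3**2*(4 + 3**2))/6 = (-2 + 9*(4 + 9))/6 = (-2 + 9*13)/6 = (-2 + 117)/6 = (1/6)*115 = 115/6 ≈ 19.167)
-98*204 + (3 + sqrt(T - 5))*7 = -98*204 + (3 + sqrt(115/6 - 5))*7 = -19992 + (3 + sqrt(85/6))*7 = -19992 + (3 + sqrt(510)/6)*7 = -19992 + (21 + 7*sqrt(510)/6) = -19971 + 7*sqrt(510)/6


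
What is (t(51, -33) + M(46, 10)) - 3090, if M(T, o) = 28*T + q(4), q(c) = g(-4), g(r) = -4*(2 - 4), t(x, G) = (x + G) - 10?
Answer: -1786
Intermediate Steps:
t(x, G) = -10 + G + x (t(x, G) = (G + x) - 10 = -10 + G + x)
g(r) = 8 (g(r) = -4*(-2) = 8)
q(c) = 8
M(T, o) = 8 + 28*T (M(T, o) = 28*T + 8 = 8 + 28*T)
(t(51, -33) + M(46, 10)) - 3090 = ((-10 - 33 + 51) + (8 + 28*46)) - 3090 = (8 + (8 + 1288)) - 3090 = (8 + 1296) - 3090 = 1304 - 3090 = -1786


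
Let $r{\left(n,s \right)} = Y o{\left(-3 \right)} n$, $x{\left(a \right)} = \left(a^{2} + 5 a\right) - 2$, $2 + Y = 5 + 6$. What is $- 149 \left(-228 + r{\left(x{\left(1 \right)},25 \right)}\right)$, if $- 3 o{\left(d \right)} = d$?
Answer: $28608$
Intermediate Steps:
$Y = 9$ ($Y = -2 + \left(5 + 6\right) = -2 + 11 = 9$)
$x{\left(a \right)} = -2 + a^{2} + 5 a$
$o{\left(d \right)} = - \frac{d}{3}$
$r{\left(n,s \right)} = 9 n$ ($r{\left(n,s \right)} = 9 \left(\left(- \frac{1}{3}\right) \left(-3\right)\right) n = 9 \cdot 1 n = 9 n$)
$- 149 \left(-228 + r{\left(x{\left(1 \right)},25 \right)}\right) = - 149 \left(-228 + 9 \left(-2 + 1^{2} + 5 \cdot 1\right)\right) = - 149 \left(-228 + 9 \left(-2 + 1 + 5\right)\right) = - 149 \left(-228 + 9 \cdot 4\right) = - 149 \left(-228 + 36\right) = \left(-149\right) \left(-192\right) = 28608$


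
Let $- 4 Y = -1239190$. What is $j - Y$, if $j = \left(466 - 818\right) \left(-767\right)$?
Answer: $- \frac{79627}{2} \approx -39814.0$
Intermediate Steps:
$Y = \frac{619595}{2}$ ($Y = \left(- \frac{1}{4}\right) \left(-1239190\right) = \frac{619595}{2} \approx 3.098 \cdot 10^{5}$)
$j = 269984$ ($j = \left(-352\right) \left(-767\right) = 269984$)
$j - Y = 269984 - \frac{619595}{2} = - \frac{79627}{2}$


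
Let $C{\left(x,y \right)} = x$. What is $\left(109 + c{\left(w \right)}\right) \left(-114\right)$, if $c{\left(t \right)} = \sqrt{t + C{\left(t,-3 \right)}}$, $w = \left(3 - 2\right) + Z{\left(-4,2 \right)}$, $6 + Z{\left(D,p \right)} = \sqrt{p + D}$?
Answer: $-12426 - 114 \sqrt{-10 + 2 i \sqrt{2}} \approx -12476.0 - 364.02 i$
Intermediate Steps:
$Z{\left(D,p \right)} = -6 + \sqrt{D + p}$ ($Z{\left(D,p \right)} = -6 + \sqrt{p + D} = -6 + \sqrt{D + p}$)
$w = -5 + i \sqrt{2}$ ($w = \left(3 - 2\right) - \left(6 - \sqrt{-4 + 2}\right) = 1 - \left(6 - \sqrt{-2}\right) = 1 - \left(6 - i \sqrt{2}\right) = -5 + i \sqrt{2} \approx -5.0 + 1.4142 i$)
$c{\left(t \right)} = \sqrt{2} \sqrt{t}$ ($c{\left(t \right)} = \sqrt{t + t} = \sqrt{2 t} = \sqrt{2} \sqrt{t}$)
$\left(109 + c{\left(w \right)}\right) \left(-114\right) = \left(109 + \sqrt{2} \sqrt{-5 + i \sqrt{2}}\right) \left(-114\right) = -12426 - 114 \sqrt{2} \sqrt{-5 + i \sqrt{2}}$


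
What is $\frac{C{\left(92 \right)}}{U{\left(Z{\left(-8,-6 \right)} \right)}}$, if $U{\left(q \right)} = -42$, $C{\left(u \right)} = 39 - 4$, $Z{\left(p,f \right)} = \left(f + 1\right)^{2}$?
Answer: $- \frac{5}{6} \approx -0.83333$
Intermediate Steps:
$Z{\left(p,f \right)} = \left(1 + f\right)^{2}$
$C{\left(u \right)} = 35$ ($C{\left(u \right)} = 39 - 4 = 35$)
$\frac{C{\left(92 \right)}}{U{\left(Z{\left(-8,-6 \right)} \right)}} = \frac{35}{-42} = 35 \left(- \frac{1}{42}\right) = - \frac{5}{6}$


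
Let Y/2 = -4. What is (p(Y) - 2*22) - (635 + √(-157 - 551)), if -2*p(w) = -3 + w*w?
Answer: -1419/2 - 2*I*√177 ≈ -709.5 - 26.608*I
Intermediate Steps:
Y = -8 (Y = 2*(-4) = -8)
p(w) = 3/2 - w²/2 (p(w) = -(-3 + w*w)/2 = -(-3 + w²)/2 = 3/2 - w²/2)
(p(Y) - 2*22) - (635 + √(-157 - 551)) = ((3/2 - ½*(-8)²) - 2*22) - (635 + √(-157 - 551)) = ((3/2 - ½*64) - 44) - (635 + √(-708)) = ((3/2 - 32) - 44) - (635 + 2*I*√177) = (-61/2 - 44) + (-635 - 2*I*√177) = -149/2 + (-635 - 2*I*√177) = -1419/2 - 2*I*√177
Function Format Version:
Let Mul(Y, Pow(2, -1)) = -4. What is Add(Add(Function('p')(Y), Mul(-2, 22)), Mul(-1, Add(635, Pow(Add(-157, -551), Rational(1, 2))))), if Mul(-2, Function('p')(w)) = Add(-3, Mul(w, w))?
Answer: Add(Rational(-1419, 2), Mul(-2, I, Pow(177, Rational(1, 2)))) ≈ Add(-709.50, Mul(-26.608, I))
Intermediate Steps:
Y = -8 (Y = Mul(2, -4) = -8)
Function('p')(w) = Add(Rational(3, 2), Mul(Rational(-1, 2), Pow(w, 2))) (Function('p')(w) = Mul(Rational(-1, 2), Add(-3, Mul(w, w))) = Mul(Rational(-1, 2), Add(-3, Pow(w, 2))) = Add(Rational(3, 2), Mul(Rational(-1, 2), Pow(w, 2))))
Add(Add(Function('p')(Y), Mul(-2, 22)), Mul(-1, Add(635, Pow(Add(-157, -551), Rational(1, 2))))) = Add(Add(Add(Rational(3, 2), Mul(Rational(-1, 2), Pow(-8, 2))), Mul(-2, 22)), Mul(-1, Add(635, Pow(Add(-157, -551), Rational(1, 2))))) = Add(Add(Add(Rational(3, 2), Mul(Rational(-1, 2), 64)), -44), Mul(-1, Add(635, Pow(-708, Rational(1, 2))))) = Add(Add(Add(Rational(3, 2), -32), -44), Mul(-1, Add(635, Mul(2, I, Pow(177, Rational(1, 2)))))) = Add(Add(Rational(-61, 2), -44), Add(-635, Mul(-2, I, Pow(177, Rational(1, 2))))) = Add(Rational(-149, 2), Add(-635, Mul(-2, I, Pow(177, Rational(1, 2))))) = Add(Rational(-1419, 2), Mul(-2, I, Pow(177, Rational(1, 2))))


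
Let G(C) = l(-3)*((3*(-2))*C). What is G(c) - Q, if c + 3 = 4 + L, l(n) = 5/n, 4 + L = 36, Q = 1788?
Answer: -1458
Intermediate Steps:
L = 32 (L = -4 + 36 = 32)
c = 33 (c = -3 + (4 + 32) = -3 + 36 = 33)
G(C) = 10*C (G(C) = (5/(-3))*((3*(-2))*C) = (5*(-⅓))*(-6*C) = -(-10)*C = 10*C)
G(c) - Q = 10*33 - 1*1788 = 330 - 1788 = -1458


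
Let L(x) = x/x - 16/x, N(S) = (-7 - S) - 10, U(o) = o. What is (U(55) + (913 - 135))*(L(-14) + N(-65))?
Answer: 41769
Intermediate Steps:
N(S) = -17 - S
L(x) = 1 - 16/x
(U(55) + (913 - 135))*(L(-14) + N(-65)) = (55 + (913 - 135))*((-16 - 14)/(-14) + (-17 - 1*(-65))) = (55 + 778)*(-1/14*(-30) + (-17 + 65)) = 833*(15/7 + 48) = 833*(351/7) = 41769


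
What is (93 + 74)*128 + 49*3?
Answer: 21523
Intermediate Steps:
(93 + 74)*128 + 49*3 = 167*128 + 147 = 21376 + 147 = 21523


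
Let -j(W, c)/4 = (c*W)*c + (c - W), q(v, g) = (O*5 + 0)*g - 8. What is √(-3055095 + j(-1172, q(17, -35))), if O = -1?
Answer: √127683181 ≈ 11300.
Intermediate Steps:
q(v, g) = -8 - 5*g (q(v, g) = (-1*5 + 0)*g - 8 = (-5 + 0)*g - 8 = -5*g - 8 = -8 - 5*g)
j(W, c) = -4*c + 4*W - 4*W*c² (j(W, c) = -4*((c*W)*c + (c - W)) = -4*((W*c)*c + (c - W)) = -4*(W*c² + (c - W)) = -4*(c - W + W*c²) = -4*c + 4*W - 4*W*c²)
√(-3055095 + j(-1172, q(17, -35))) = √(-3055095 + (-4*(-8 - 5*(-35)) + 4*(-1172) - 4*(-1172)*(-8 - 5*(-35))²)) = √(-3055095 + (-4*(-8 + 175) - 4688 - 4*(-1172)*(-8 + 175)²)) = √(-3055095 + (-4*167 - 4688 - 4*(-1172)*167²)) = √(-3055095 + (-668 - 4688 - 4*(-1172)*27889)) = √(-3055095 + (-668 - 4688 + 130743632)) = √(-3055095 + 130738276) = √127683181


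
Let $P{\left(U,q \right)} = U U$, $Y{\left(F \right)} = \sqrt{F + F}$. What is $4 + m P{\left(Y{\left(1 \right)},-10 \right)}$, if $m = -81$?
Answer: $-158$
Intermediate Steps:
$Y{\left(F \right)} = \sqrt{2} \sqrt{F}$ ($Y{\left(F \right)} = \sqrt{2 F} = \sqrt{2} \sqrt{F}$)
$P{\left(U,q \right)} = U^{2}$
$4 + m P{\left(Y{\left(1 \right)},-10 \right)} = 4 - 81 \left(\sqrt{2} \sqrt{1}\right)^{2} = 4 - 81 \left(\sqrt{2} \cdot 1\right)^{2} = 4 - 81 \left(\sqrt{2}\right)^{2} = 4 - 162 = -158$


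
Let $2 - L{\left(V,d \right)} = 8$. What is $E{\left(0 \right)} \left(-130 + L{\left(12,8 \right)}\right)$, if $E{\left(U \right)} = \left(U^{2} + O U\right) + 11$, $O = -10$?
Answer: $-1496$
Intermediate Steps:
$L{\left(V,d \right)} = -6$ ($L{\left(V,d \right)} = 2 - 8 = -6$)
$E{\left(U \right)} = 11 + U^{2} - 10 U$ ($E{\left(U \right)} = \left(U^{2} - 10 U\right) + 11 = 11 + U^{2} - 10 U$)
$E{\left(0 \right)} \left(-130 + L{\left(12,8 \right)}\right) = \left(11 + 0^{2} - 0\right) \left(-130 - 6\right) = \left(11 + 0 + 0\right) \left(-136\right) = 11 \left(-136\right) = -1496$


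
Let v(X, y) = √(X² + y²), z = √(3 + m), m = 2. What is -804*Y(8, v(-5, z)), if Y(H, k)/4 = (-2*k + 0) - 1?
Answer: 3216 + 6432*√30 ≈ 38446.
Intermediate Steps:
z = √5 (z = √(3 + 2) = √5 ≈ 2.2361)
Y(H, k) = -4 - 8*k (Y(H, k) = 4*((-2*k + 0) - 1) = 4*(-2*k - 1) = 4*(-1 - 2*k) = -4 - 8*k)
-804*Y(8, v(-5, z)) = -804*(-4 - 8*√((-5)² + (√5)²)) = -804*(-4 - 8*√(25 + 5)) = -804*(-4 - 8*√30) = 3216 + 6432*√30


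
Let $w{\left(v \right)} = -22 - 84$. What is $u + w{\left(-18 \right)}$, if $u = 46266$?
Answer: $46160$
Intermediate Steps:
$w{\left(v \right)} = -106$ ($w{\left(v \right)} = -22 - 84 = -106$)
$u + w{\left(-18 \right)} = 46266 - 106 = 46160$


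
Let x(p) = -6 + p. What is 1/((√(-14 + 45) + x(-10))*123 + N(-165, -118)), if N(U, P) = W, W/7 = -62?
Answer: -2402/5300605 - 123*√31/5300605 ≈ -0.00058236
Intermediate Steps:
W = -434 (W = 7*(-62) = -434)
N(U, P) = -434
1/((√(-14 + 45) + x(-10))*123 + N(-165, -118)) = 1/((√(-14 + 45) + (-6 - 10))*123 - 434) = 1/((√31 - 16)*123 - 434) = 1/((-16 + √31)*123 - 434) = 1/((-1968 + 123*√31) - 434) = 1/(-2402 + 123*√31)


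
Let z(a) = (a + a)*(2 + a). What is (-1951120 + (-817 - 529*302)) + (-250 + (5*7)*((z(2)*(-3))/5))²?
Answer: -1768299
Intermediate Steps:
z(a) = 2*a*(2 + a) (z(a) = (2*a)*(2 + a) = 2*a*(2 + a))
(-1951120 + (-817 - 529*302)) + (-250 + (5*7)*((z(2)*(-3))/5))² = (-1951120 + (-817 - 529*302)) + (-250 + (5*7)*(((2*2*(2 + 2))*(-3))/5))² = (-1951120 + (-817 - 159758)) + (-250 + 35*(((2*2*4)*(-3))*(⅕)))² = (-1951120 - 160575) + (-250 + 35*((16*(-3))*(⅕)))² = -2111695 + (-250 + 35*(-48*⅕))² = -2111695 + (-250 + 35*(-48/5))² = -2111695 + (-250 - 336)² = -2111695 + (-586)² = -2111695 + 343396 = -1768299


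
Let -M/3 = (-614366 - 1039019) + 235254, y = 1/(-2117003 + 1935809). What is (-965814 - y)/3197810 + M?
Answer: 493019434282403621/115884797028 ≈ 4.2544e+6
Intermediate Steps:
y = -1/181194 (y = 1/(-181194) = -1/181194 ≈ -5.5189e-6)
M = 4254393 (M = -3*((-614366 - 1039019) + 235254) = -3*(-1653385 + 235254) = -3*(-1418131) = 4254393)
(-965814 - y)/3197810 + M = (-965814 - 1*(-1/181194))/3197810 + 4254393 = (-965814 + 1/181194)*(1/3197810) + 4254393 = -174999701915/181194*1/3197810 + 4254393 = -34999940383/115884797028 + 4254393 = 493019434282403621/115884797028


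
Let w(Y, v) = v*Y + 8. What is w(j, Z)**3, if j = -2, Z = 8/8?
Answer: 216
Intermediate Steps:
Z = 1 (Z = 8*(1/8) = 1)
w(Y, v) = 8 + Y*v (w(Y, v) = Y*v + 8 = 8 + Y*v)
w(j, Z)**3 = (8 - 2*1)**3 = (8 - 2)**3 = 6**3 = 216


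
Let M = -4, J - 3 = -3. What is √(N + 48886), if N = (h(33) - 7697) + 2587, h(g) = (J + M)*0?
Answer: 48*√19 ≈ 209.23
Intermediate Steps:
J = 0 (J = 3 - 3 = 0)
h(g) = 0 (h(g) = (0 - 4)*0 = -4*0 = 0)
N = -5110 (N = (0 - 7697) + 2587 = -7697 + 2587 = -5110)
√(N + 48886) = √(-5110 + 48886) = √43776 = 48*√19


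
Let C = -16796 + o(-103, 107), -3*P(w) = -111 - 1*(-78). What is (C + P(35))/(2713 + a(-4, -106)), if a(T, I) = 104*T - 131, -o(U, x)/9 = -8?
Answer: -5571/722 ≈ -7.7161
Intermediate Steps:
o(U, x) = 72 (o(U, x) = -9*(-8) = 72)
P(w) = 11 (P(w) = -(-111 - 1*(-78))/3 = -(-111 + 78)/3 = -1/3*(-33) = 11)
a(T, I) = -131 + 104*T
C = -16724 (C = -16796 + 72 = -16724)
(C + P(35))/(2713 + a(-4, -106)) = (-16724 + 11)/(2713 + (-131 + 104*(-4))) = -16713/(2713 + (-131 - 416)) = -16713/(2713 - 547) = -16713/2166 = -16713*1/2166 = -5571/722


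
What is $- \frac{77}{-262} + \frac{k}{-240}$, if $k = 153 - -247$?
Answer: $- \frac{1079}{786} \approx -1.3728$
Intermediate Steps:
$k = 400$ ($k = 153 + 247 = 400$)
$- \frac{77}{-262} + \frac{k}{-240} = - \frac{77}{-262} + \frac{400}{-240} = \left(-77\right) \left(- \frac{1}{262}\right) + 400 \left(- \frac{1}{240}\right) = \frac{77}{262} - \frac{5}{3} = - \frac{1079}{786}$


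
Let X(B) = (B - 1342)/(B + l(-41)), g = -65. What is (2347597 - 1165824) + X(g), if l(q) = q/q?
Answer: 75634879/64 ≈ 1.1818e+6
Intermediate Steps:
l(q) = 1
X(B) = (-1342 + B)/(1 + B) (X(B) = (B - 1342)/(B + 1) = (-1342 + B)/(1 + B))
(2347597 - 1165824) + X(g) = (2347597 - 1165824) + (-1342 - 65)/(1 - 65) = 1181773 - 1407/(-64) = 1181773 - 1/64*(-1407) = 1181773 + 1407/64 = 75634879/64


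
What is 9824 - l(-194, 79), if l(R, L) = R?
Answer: 10018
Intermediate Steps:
9824 - l(-194, 79) = 9824 - 1*(-194) = 9824 + 194 = 10018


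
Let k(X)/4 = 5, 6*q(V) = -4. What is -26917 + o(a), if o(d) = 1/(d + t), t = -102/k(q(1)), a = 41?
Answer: -9663193/359 ≈ -26917.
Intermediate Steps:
q(V) = -⅔ (q(V) = (⅙)*(-4) = -⅔)
k(X) = 20 (k(X) = 4*5 = 20)
t = -51/10 (t = -102/20 = -102*1/20 = -51/10 ≈ -5.1000)
o(d) = 1/(-51/10 + d) (o(d) = 1/(d - 51/10) = 1/(-51/10 + d))
-26917 + o(a) = -26917 + 10/(-51 + 10*41) = -26917 + 10/(-51 + 410) = -26917 + 10/359 = -9663193/359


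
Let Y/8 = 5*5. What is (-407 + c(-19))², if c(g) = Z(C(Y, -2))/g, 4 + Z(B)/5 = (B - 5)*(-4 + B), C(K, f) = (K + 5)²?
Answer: 77944527802496154969/361 ≈ 2.1591e+17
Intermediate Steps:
Y = 200 (Y = 8*(5*5) = 8*25 = 200)
C(K, f) = (5 + K)²
Z(B) = -20 + 5*(-5 + B)*(-4 + B) (Z(B) = -20 + 5*((B - 5)*(-4 + B)) = -20 + 5*((-5 + B)*(-4 + B)) = -20 + 5*(-5 + B)*(-4 + B))
c(g) = 8828612080/g (c(g) = (80 - 45*(5 + 200)² + 5*((5 + 200)²)²)/g = (80 - 45*205² + 5*(205²)²)/g = (80 - 45*42025 + 5*42025²)/g = (80 - 1891125 + 5*1766100625)/g = (80 - 1891125 + 8830503125)/g = 8828612080/g)
(-407 + c(-19))² = (-407 + 8828612080/(-19))² = (-407 + 8828612080*(-1/19))² = (-407 - 8828612080/19)² = (-8828619813/19)² = 77944527802496154969/361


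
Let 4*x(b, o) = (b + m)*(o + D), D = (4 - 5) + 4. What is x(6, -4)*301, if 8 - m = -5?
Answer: -5719/4 ≈ -1429.8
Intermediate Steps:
m = 13 (m = 8 - 1*(-5) = 8 + 5 = 13)
D = 3 (D = -1 + 4 = 3)
x(b, o) = (3 + o)*(13 + b)/4 (x(b, o) = ((b + 13)*(o + 3))/4 = ((13 + b)*(3 + o))/4 = ((3 + o)*(13 + b))/4 = (3 + o)*(13 + b)/4)
x(6, -4)*301 = (39/4 + (¾)*6 + (13/4)*(-4) + (¼)*6*(-4))*301 = (39/4 + 9/2 - 13 - 6)*301 = -19/4*301 = -5719/4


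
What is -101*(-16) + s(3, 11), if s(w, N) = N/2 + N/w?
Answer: 9751/6 ≈ 1625.2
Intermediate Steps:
s(w, N) = N/2 + N/w (s(w, N) = N*(½) + N/w = N/2 + N/w)
-101*(-16) + s(3, 11) = -101*(-16) + ((½)*11 + 11/3) = 1616 + (11/2 + 11*(⅓)) = 1616 + (11/2 + 11/3) = 1616 + 55/6 = 9751/6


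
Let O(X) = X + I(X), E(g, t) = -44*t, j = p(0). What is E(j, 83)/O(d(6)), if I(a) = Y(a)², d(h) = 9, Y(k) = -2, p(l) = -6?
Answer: -3652/13 ≈ -280.92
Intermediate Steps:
j = -6
I(a) = 4 (I(a) = (-2)² = 4)
O(X) = 4 + X (O(X) = X + 4 = 4 + X)
E(j, 83)/O(d(6)) = (-44*83)/(4 + 9) = -3652/13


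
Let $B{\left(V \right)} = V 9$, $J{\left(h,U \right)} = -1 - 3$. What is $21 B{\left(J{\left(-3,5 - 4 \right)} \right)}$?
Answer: $-756$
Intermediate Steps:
$J{\left(h,U \right)} = -4$ ($J{\left(h,U \right)} = -1 - 3 = -4$)
$B{\left(V \right)} = 9 V$
$21 B{\left(J{\left(-3,5 - 4 \right)} \right)} = 21 \cdot 9 \left(-4\right) = 21 \left(-36\right) = -756$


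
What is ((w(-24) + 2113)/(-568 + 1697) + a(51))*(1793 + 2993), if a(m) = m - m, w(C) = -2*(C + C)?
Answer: 10572274/1129 ≈ 9364.3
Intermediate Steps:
w(C) = -4*C
a(m) = 0
((w(-24) + 2113)/(-568 + 1697) + a(51))*(1793 + 2993) = ((-4*(-24) + 2113)/(-568 + 1697) + 0)*(1793 + 2993) = ((96 + 2113)/1129 + 0)*4786 = (2209*(1/1129) + 0)*4786 = (2209/1129 + 0)*4786 = (2209/1129)*4786 = 10572274/1129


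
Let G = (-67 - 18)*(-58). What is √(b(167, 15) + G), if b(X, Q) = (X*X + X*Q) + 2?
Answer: √35326 ≈ 187.95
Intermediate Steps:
b(X, Q) = 2 + X² + Q*X (b(X, Q) = (X² + Q*X) + 2 = 2 + X² + Q*X)
G = 4930 (G = -85*(-58) = 4930)
√(b(167, 15) + G) = √((2 + 167² + 15*167) + 4930) = √((2 + 27889 + 2505) + 4930) = √(30396 + 4930) = √35326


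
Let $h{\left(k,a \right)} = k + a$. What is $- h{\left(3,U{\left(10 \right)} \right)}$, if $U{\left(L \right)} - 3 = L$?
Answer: $-16$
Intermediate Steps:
$U{\left(L \right)} = 3 + L$
$h{\left(k,a \right)} = a + k$
$- h{\left(3,U{\left(10 \right)} \right)} = - (\left(3 + 10\right) + 3) = - (13 + 3) = \left(-1\right) 16 = -16$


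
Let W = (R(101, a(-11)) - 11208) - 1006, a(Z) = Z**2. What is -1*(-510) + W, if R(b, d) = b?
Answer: -11603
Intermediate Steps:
W = -12113 (W = (101 - 11208) - 1006 = -11107 - 1006 = -12113)
-1*(-510) + W = -1*(-510) - 12113 = 510 - 12113 = -11603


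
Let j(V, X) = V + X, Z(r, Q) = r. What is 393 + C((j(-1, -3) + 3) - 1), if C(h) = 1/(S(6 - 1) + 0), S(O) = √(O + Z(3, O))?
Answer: 393 + √2/4 ≈ 393.35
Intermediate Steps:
S(O) = √(3 + O) (S(O) = √(O + 3) = √(3 + O))
C(h) = √2/4 (C(h) = 1/(√(3 + (6 - 1)) + 0) = 1/(√(3 + 5) + 0) = 1/(√8 + 0) = 1/(2*√2 + 0) = 1/(2*√2) = √2/4)
393 + C((j(-1, -3) + 3) - 1) = 393 + √2/4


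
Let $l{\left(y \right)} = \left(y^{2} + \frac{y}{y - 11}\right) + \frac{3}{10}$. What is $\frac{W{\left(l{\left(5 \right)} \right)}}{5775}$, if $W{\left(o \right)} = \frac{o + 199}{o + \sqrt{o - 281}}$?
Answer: $\frac{1230184}{1111161975} - \frac{6704 i \sqrt{14430}}{1111161975} \approx 0.0011071 - 0.00072475 i$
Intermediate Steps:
$l{\left(y \right)} = \frac{3}{10} + y^{2} + \frac{y}{-11 + y}$ ($l{\left(y \right)} = \left(y^{2} + \frac{y}{-11 + y}\right) + 3 \cdot \frac{1}{10} = \left(y^{2} + \frac{y}{-11 + y}\right) + \frac{3}{10} = \frac{3}{10} + y^{2} + \frac{y}{-11 + y}$)
$W{\left(o \right)} = \frac{199 + o}{o + \sqrt{-281 + o}}$
$\frac{W{\left(l{\left(5 \right)} \right)}}{5775} = \frac{\frac{1}{\frac{-33 - 110 \cdot 5^{2} + 10 \cdot 5^{3} + 13 \cdot 5}{10 \left(-11 + 5\right)} + \sqrt{-281 + \frac{-33 - 110 \cdot 5^{2} + 10 \cdot 5^{3} + 13 \cdot 5}{10 \left(-11 + 5\right)}}} \left(199 + \frac{-33 - 110 \cdot 5^{2} + 10 \cdot 5^{3} + 13 \cdot 5}{10 \left(-11 + 5\right)}\right)}{5775} = \frac{199 + \frac{-33 - 2750 + 10 \cdot 125 + 65}{10 \left(-6\right)}}{\frac{-33 - 2750 + 10 \cdot 125 + 65}{10 \left(-6\right)} + \sqrt{-281 + \frac{-33 - 2750 + 10 \cdot 125 + 65}{10 \left(-6\right)}}} \frac{1}{5775} = \frac{199 + \frac{1}{10} \left(- \frac{1}{6}\right) \left(-33 - 2750 + 1250 + 65\right)}{\frac{1}{10} \left(- \frac{1}{6}\right) \left(-33 - 2750 + 1250 + 65\right) + \sqrt{-281 + \frac{1}{10} \left(- \frac{1}{6}\right) \left(-33 - 2750 + 1250 + 65\right)}} \frac{1}{5775} = \frac{199 + \frac{1}{10} \left(- \frac{1}{6}\right) \left(-1468\right)}{\frac{1}{10} \left(- \frac{1}{6}\right) \left(-1468\right) + \sqrt{-281 + \frac{1}{10} \left(- \frac{1}{6}\right) \left(-1468\right)}} \frac{1}{5775} = \frac{199 + \frac{367}{15}}{\frac{367}{15} + \sqrt{-281 + \frac{367}{15}}} \cdot \frac{1}{5775} = \frac{1}{\frac{367}{15} + \sqrt{- \frac{3848}{15}}} \cdot \frac{3352}{15} \cdot \frac{1}{5775} = \frac{1}{\frac{367}{15} + \frac{2 i \sqrt{14430}}{15}} \cdot \frac{3352}{15} \cdot \frac{1}{5775} = \frac{3352}{15 \left(\frac{367}{15} + \frac{2 i \sqrt{14430}}{15}\right)} \frac{1}{5775} = \frac{3352}{86625 \left(\frac{367}{15} + \frac{2 i \sqrt{14430}}{15}\right)}$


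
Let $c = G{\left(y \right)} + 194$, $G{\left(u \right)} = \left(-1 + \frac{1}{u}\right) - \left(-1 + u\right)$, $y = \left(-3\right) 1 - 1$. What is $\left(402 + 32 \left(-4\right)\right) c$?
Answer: $\frac{108367}{2} \approx 54184.0$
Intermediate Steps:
$y = -4$ ($y = -3 - 1 = -4$)
$G{\left(u \right)} = \frac{1}{u} - u$
$c = \frac{791}{4}$ ($c = \left(\frac{1}{-4} - -4\right) + 194 = \left(- \frac{1}{4} + 4\right) + 194 = \frac{15}{4} + 194 = \frac{791}{4} \approx 197.75$)
$\left(402 + 32 \left(-4\right)\right) c = \left(402 + 32 \left(-4\right)\right) \frac{791}{4} = \left(402 - 128\right) \frac{791}{4} = 274 \cdot \frac{791}{4} = \frac{108367}{2}$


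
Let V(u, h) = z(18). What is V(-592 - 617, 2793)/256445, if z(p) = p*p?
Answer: 324/256445 ≈ 0.0012634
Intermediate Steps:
z(p) = p**2
V(u, h) = 324 (V(u, h) = 18**2 = 324)
V(-592 - 617, 2793)/256445 = 324/256445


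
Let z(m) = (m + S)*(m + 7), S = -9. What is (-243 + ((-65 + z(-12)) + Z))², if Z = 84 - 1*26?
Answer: 21025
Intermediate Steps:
Z = 58 (Z = 84 - 26 = 58)
z(m) = (-9 + m)*(7 + m) (z(m) = (m - 9)*(m + 7) = (-9 + m)*(7 + m))
(-243 + ((-65 + z(-12)) + Z))² = (-243 + ((-65 + (-63 + (-12)² - 2*(-12))) + 58))² = (-243 + ((-65 + (-63 + 144 + 24)) + 58))² = (-243 + ((-65 + 105) + 58))² = (-243 + (40 + 58))² = (-243 + 98)² = (-145)² = 21025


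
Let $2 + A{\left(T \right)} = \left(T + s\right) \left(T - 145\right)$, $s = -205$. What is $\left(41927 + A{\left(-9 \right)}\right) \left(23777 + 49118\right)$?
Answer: $5458450495$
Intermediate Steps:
$A{\left(T \right)} = -2 + \left(-205 + T\right) \left(-145 + T\right)$ ($A{\left(T \right)} = -2 + \left(T - 205\right) \left(T - 145\right) = -2 + \left(-205 + T\right) \left(-145 + T\right)$)
$\left(41927 + A{\left(-9 \right)}\right) \left(23777 + 49118\right) = \left(41927 + \left(29723 + \left(-9\right)^{2} - -3150\right)\right) \left(23777 + 49118\right) = \left(41927 + \left(29723 + 81 + 3150\right)\right) 72895 = \left(41927 + 32954\right) 72895 = 74881 \cdot 72895 = 5458450495$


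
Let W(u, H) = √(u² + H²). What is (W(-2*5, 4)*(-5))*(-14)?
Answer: 140*√29 ≈ 753.92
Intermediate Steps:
W(u, H) = √(H² + u²)
(W(-2*5, 4)*(-5))*(-14) = (√(4² + (-2*5)²)*(-5))*(-14) = (√(16 + (-10)²)*(-5))*(-14) = (√(16 + 100)*(-5))*(-14) = (√116*(-5))*(-14) = ((2*√29)*(-5))*(-14) = -10*√29*(-14) = 140*√29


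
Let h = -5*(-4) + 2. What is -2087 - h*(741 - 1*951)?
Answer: 2533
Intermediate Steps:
h = 22 (h = 20 + 2 = 22)
-2087 - h*(741 - 1*951) = -2087 - 22*(741 - 1*951) = -2087 - 22*(741 - 951) = -2087 - 22*(-210) = -2087 - 1*(-4620) = -2087 + 4620 = 2533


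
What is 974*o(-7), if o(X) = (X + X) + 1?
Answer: -12662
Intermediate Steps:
o(X) = 1 + 2*X (o(X) = 2*X + 1 = 1 + 2*X)
974*o(-7) = 974*(1 + 2*(-7)) = 974*(1 - 14) = 974*(-13) = -12662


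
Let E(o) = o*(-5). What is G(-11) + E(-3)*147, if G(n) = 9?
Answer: 2214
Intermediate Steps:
E(o) = -5*o
G(-11) + E(-3)*147 = 9 - 5*(-3)*147 = 9 + 15*147 = 9 + 2205 = 2214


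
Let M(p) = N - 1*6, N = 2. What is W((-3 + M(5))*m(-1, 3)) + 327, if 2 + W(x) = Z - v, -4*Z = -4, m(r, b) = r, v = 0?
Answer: 326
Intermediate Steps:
Z = 1 (Z = -1/4*(-4) = 1)
M(p) = -4 (M(p) = 2 - 1*6 = 2 - 6 = -4)
W(x) = -1 (W(x) = -2 + (1 - 1*0) = -2 + (1 + 0) = -2 + 1 = -1)
W((-3 + M(5))*m(-1, 3)) + 327 = -1 + 327 = 326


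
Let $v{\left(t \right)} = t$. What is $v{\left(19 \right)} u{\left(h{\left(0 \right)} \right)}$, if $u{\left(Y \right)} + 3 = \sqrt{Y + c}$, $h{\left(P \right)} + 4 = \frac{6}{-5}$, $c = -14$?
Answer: $-57 + \frac{76 i \sqrt{30}}{5} \approx -57.0 + 83.254 i$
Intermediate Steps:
$h{\left(P \right)} = - \frac{26}{5}$ ($h{\left(P \right)} = -4 + \frac{6}{-5} = -4 + 6 \left(- \frac{1}{5}\right) = -4 - \frac{6}{5} = - \frac{26}{5}$)
$u{\left(Y \right)} = -3 + \sqrt{-14 + Y}$ ($u{\left(Y \right)} = -3 + \sqrt{Y - 14} = -3 + \sqrt{-14 + Y}$)
$v{\left(19 \right)} u{\left(h{\left(0 \right)} \right)} = 19 \left(-3 + \sqrt{-14 - \frac{26}{5}}\right) = 19 \left(-3 + \sqrt{- \frac{96}{5}}\right) = 19 \left(-3 + \frac{4 i \sqrt{30}}{5}\right) = -57 + \frac{76 i \sqrt{30}}{5}$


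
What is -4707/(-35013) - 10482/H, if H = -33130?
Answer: 87158196/193330115 ≈ 0.45083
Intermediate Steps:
-4707/(-35013) - 10482/H = -4707/(-35013) - 10482/(-33130) = -4707*(-1/35013) - 10482*(-1/33130) = 1569/11671 + 5241/16565 = 87158196/193330115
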